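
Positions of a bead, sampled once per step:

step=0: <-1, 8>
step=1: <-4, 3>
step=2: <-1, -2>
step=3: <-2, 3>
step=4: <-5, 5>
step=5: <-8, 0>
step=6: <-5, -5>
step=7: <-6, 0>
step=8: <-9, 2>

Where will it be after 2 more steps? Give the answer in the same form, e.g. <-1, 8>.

<-9, -8>

The moves between consecutive positions are <-3, -5>, <+3, -5>, <-1, +5>, <-3, +2>, <-3, -5>, <+3, -5>, <-1, +5>, <-3, +2>; they repeat the 4-cycle [<-3, -5>, <+3, -5>, <-1, +5>, <-3, +2>].
step 9: apply <-3, -5> → <-12, -3>
step 10: apply <+3, -5> → <-9, -8>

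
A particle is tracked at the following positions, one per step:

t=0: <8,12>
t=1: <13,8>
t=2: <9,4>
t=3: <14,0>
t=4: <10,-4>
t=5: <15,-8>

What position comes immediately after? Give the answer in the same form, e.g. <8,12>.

<11,-12>

Differencing gives <+5,-4>, <-4,-4>, <+5,-4>, <-4,-4>, <+5,-4>. This is the pattern <+5,-4>, <-4,-4> repeated.
step 6: apply <-4,-4> → <11,-12>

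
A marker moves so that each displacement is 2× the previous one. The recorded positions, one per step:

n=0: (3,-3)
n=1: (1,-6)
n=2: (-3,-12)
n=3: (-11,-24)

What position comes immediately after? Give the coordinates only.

(-27,-48)

Consecutive displacements (-2,-3), (-4,-6), (-8,-12) scale by a factor of 2 each step.
step 4: (-11,-24) + (-16,-24) → (-27,-48)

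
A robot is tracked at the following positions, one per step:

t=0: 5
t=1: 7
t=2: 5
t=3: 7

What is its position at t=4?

5

Step-to-step displacements: +2, -2, +2; each is -1× the previous.
step 4: 7 − 2 → 5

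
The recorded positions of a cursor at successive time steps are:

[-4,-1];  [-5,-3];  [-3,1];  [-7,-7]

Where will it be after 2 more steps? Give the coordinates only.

The jumps are [-1,-2], [+2,+4], [-4,-8] — a geometric progression with ratio -2.
step 4: [-7,-7] + [+8,+16] → [1,9]
step 5: [1,9] + [-16,-32] → [-15,-23]

[-15,-23]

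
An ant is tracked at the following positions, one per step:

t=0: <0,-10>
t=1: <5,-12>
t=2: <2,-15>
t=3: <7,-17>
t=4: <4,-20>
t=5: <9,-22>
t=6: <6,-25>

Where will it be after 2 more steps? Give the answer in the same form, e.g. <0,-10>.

The moves between consecutive positions are <+5,-2>, <-3,-3>, <+5,-2>, <-3,-3>, <+5,-2>, <-3,-3>; they repeat the 2-cycle [<+5,-2>, <-3,-3>].
step 7: apply <+5,-2> → <11,-27>
step 8: apply <-3,-3> → <8,-30>

<8,-30>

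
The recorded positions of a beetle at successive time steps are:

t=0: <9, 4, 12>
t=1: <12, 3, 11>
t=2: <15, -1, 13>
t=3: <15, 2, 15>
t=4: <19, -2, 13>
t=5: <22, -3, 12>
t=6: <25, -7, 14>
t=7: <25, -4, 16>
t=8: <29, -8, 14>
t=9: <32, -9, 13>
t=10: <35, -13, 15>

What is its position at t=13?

The moves between consecutive positions are <+3, -1, -1>, <+3, -4, +2>, <+0, +3, +2>, <+4, -4, -2>, <+3, -1, -1>, <+3, -4, +2>, <+0, +3, +2>, <+4, -4, -2>, <+3, -1, -1>, <+3, -4, +2>; they repeat the 4-cycle [<+3, -1, -1>, <+3, -4, +2>, <+0, +3, +2>, <+4, -4, -2>].
step 11: apply <+0, +3, +2> → <35, -10, 17>
step 12: apply <+4, -4, -2> → <39, -14, 15>
step 13: apply <+3, -1, -1> → <42, -15, 14>

<42, -15, 14>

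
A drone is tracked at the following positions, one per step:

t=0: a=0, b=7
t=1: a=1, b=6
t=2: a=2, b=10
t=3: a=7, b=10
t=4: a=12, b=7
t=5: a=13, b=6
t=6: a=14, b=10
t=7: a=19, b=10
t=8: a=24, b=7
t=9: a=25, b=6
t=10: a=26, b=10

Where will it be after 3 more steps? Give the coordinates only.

Differencing gives (+1, -1), (+1, +4), (+5, +0), (+5, -3), (+1, -1), (+1, +4), (+5, +0), (+5, -3), (+1, -1), (+1, +4). This is the pattern (+1, -1), (+1, +4), (+5, +0), (+5, -3) repeated.
step 11: apply (+5, +0) → a=31, b=10
step 12: apply (+5, -3) → a=36, b=7
step 13: apply (+1, -1) → a=37, b=6

a=37, b=6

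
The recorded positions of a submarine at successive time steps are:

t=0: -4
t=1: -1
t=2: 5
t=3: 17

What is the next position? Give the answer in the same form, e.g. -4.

Step-to-step displacements: +3, +6, +12; each is 2× the previous.
step 4: 17 + 24 → 41

41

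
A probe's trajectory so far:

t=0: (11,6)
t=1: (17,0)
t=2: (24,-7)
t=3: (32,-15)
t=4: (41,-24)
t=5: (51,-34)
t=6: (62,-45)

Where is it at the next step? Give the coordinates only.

First differences are (+6,-6), (+7,-7), (+8,-8), (+9,-9), (+10,-10), (+11,-11); their common second difference is (+1,-1) (constant acceleration).
step 7: (62,-45) + (+12,-12) → (74,-57)

(74,-57)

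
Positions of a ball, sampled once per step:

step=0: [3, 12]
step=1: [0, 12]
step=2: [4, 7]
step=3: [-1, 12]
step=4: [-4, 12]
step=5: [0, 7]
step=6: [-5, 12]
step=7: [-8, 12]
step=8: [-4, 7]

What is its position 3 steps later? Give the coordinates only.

Differencing gives [-3, +0], [+4, -5], [-5, +5], [-3, +0], [+4, -5], [-5, +5], [-3, +0], [+4, -5]. This is the pattern [-3, +0], [+4, -5], [-5, +5] repeated.
step 9: apply [-5, +5] → [-9, 12]
step 10: apply [-3, +0] → [-12, 12]
step 11: apply [+4, -5] → [-8, 7]

[-8, 7]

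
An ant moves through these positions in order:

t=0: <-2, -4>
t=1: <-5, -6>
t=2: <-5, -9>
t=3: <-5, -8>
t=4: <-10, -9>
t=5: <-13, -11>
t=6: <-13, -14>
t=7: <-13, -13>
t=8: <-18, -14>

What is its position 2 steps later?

<-21, -19>

The moves between consecutive positions are <-3, -2>, <+0, -3>, <+0, +1>, <-5, -1>, <-3, -2>, <+0, -3>, <+0, +1>, <-5, -1>; they repeat the 4-cycle [<-3, -2>, <+0, -3>, <+0, +1>, <-5, -1>].
step 9: apply <-3, -2> → <-21, -16>
step 10: apply <+0, -3> → <-21, -19>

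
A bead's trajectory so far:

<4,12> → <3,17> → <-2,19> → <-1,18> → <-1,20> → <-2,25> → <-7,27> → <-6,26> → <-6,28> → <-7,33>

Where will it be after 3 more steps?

Step-to-step displacements: <-1,+5>, <-5,+2>, <+1,-1>, <+0,+2>, <-1,+5>, <-5,+2>, <+1,-1>, <+0,+2>, <-1,+5> — a repeating cycle of length 4.
step 10: apply <-5,+2> → <-12,35>
step 11: apply <+1,-1> → <-11,34>
step 12: apply <+0,+2> → <-11,36>

<-11,36>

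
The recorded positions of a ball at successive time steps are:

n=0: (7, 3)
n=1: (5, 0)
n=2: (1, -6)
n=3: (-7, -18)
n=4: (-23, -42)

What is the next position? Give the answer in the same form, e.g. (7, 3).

Step-to-step displacements: (-2, -3), (-4, -6), (-8, -12), (-16, -24); each is 2× the previous.
step 5: (-23, -42) + (-32, -48) → (-55, -90)

(-55, -90)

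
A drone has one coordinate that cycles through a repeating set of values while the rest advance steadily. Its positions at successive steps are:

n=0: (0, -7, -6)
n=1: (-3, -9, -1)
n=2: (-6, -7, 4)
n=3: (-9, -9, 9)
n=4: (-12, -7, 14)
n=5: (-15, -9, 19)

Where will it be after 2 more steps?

First: linear, -3 per step → -21 at step 7.
Second: cycles through -7, -9 every 2 steps. Step 7 lands at position 1 of the cycle → -9.
Third: linear, +5 per step → 29 at step 7.

(-21, -9, 29)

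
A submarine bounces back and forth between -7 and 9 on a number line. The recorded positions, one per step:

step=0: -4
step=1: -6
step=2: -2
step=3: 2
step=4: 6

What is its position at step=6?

The value travels 4 per step and bounces off the walls at -7 and 9.
  step 5: 6 → 8
  step 6: 8 → 4

4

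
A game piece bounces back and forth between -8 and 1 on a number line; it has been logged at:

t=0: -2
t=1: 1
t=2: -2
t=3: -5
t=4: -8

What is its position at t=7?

1

The value reflects between -8 and 1, moving 3 per step.
  step 5: -8 → -5
  step 6: -5 → -2
  step 7: -2 → 1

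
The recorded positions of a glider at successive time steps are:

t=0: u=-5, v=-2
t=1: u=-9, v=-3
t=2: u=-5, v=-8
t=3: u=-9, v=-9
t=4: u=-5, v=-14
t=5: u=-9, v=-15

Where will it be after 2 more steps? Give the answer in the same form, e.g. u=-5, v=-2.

Step-to-step displacements: (-4, -1), (+4, -5), (-4, -1), (+4, -5), (-4, -1) — a repeating cycle of length 2.
step 6: apply (+4, -5) → u=-5, v=-20
step 7: apply (-4, -1) → u=-9, v=-21

u=-9, v=-21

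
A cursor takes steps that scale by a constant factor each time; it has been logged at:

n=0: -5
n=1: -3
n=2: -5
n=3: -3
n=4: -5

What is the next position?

Consecutive displacements +2, -2, +2, -2 scale by a factor of -1 each step.
step 5: -5 + 2 → -3

-3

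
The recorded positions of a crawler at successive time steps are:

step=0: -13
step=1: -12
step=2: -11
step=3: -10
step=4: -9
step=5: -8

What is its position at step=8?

-5

Constant displacement of +1 per step.
step 6: -8 + 1 → -7
step 7: -7 + 1 → -6
step 8: -6 + 1 → -5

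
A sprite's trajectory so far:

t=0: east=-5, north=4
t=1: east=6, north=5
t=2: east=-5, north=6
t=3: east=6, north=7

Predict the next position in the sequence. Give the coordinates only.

east=-5, north=8

East: cycles through -5, 6 every 2 steps. Step 4 lands at position 0 of the cycle → -5.
North: linear, +1 per step → 8 at step 4.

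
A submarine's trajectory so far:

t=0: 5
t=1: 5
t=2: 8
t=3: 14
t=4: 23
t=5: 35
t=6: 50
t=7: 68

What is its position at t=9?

Taking differences between consecutive positions: +0, +3, +6, +9, +12, +15, +18. These grow by +3 each step.
step 8: 68 + 21 → 89
step 9: 89 + 24 → 113

113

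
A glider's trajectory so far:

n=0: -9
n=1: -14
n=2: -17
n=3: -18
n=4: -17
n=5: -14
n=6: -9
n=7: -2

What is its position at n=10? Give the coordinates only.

Taking differences between consecutive positions: -5, -3, -1, +1, +3, +5, +7. These grow by +2 each step.
step 8: -2 + 9 → 7
step 9: 7 + 11 → 18
step 10: 18 + 13 → 31

31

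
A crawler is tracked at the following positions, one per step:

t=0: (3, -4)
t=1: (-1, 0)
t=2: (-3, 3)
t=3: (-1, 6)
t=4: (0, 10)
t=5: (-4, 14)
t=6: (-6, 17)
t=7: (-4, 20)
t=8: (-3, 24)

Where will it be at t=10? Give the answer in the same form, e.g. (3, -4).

(-9, 31)

Step-to-step displacements: (-4, +4), (-2, +3), (+2, +3), (+1, +4), (-4, +4), (-2, +3), (+2, +3), (+1, +4) — a repeating cycle of length 4.
step 9: apply (-4, +4) → (-7, 28)
step 10: apply (-2, +3) → (-9, 31)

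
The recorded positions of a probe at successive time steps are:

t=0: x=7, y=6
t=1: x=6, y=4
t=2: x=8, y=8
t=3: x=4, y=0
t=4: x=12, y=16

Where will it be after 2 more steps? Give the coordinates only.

Step-to-step displacements: (-1, -2), (+2, +4), (-4, -8), (+8, +16); each is -2× the previous.
step 5: x=12, y=16 + (-16, -32) → x=-4, y=-16
step 6: x=-4, y=-16 + (+32, +64) → x=28, y=48

x=28, y=48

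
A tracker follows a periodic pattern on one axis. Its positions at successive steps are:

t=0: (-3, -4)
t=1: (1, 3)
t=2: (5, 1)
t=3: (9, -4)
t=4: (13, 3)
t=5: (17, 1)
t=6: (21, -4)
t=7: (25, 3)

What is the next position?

(29, 1)

First: linear, +4 per step → 29 at step 8.
Second: cycles through -4, 3, 1 every 3 steps. Step 8 lands at position 2 of the cycle → 1.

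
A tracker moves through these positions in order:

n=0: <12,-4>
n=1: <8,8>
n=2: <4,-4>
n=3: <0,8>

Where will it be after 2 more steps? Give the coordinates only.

First: linear, -4 per step → -8 at step 5.
Second: cycles through -4, 8 every 2 steps. Step 5 lands at position 1 of the cycle → 8.

<-8,8>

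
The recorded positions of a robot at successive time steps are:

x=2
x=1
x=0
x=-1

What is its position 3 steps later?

x=-4

Each step adds -1 to the position.
step 4: -1 − 1 → x=-2
step 5: -2 − 1 → x=-3
step 6: -3 − 1 → x=-4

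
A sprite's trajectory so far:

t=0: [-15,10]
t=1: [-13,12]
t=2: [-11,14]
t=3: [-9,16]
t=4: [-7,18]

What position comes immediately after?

Constant displacement of [+2,+2] per step.
step 5: [-7,18] + [+2,+2] → [-5,20]

[-5,20]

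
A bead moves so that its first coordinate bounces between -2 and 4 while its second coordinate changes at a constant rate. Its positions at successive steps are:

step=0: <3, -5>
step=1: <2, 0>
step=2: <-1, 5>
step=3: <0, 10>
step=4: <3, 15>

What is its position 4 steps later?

<3, 35>

The first coordinate reflects between -2 and 4, moving 3 per step.
  step 5: 3 → 2
  step 6: 2 → -1
  step 7: -1 → 0
  step 8: 0 → 3
The second coordinate changes by +5 each step: at step 8 it is 35.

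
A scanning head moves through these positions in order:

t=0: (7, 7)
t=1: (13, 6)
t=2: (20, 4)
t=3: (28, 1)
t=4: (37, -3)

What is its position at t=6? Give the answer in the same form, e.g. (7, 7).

Successive displacements: (+6, -1), (+7, -2), (+8, -3), (+9, -4) — each changes by (+1, -1).
step 5: (37, -3) + (+10, -5) → (47, -8)
step 6: (47, -8) + (+11, -6) → (58, -14)

(58, -14)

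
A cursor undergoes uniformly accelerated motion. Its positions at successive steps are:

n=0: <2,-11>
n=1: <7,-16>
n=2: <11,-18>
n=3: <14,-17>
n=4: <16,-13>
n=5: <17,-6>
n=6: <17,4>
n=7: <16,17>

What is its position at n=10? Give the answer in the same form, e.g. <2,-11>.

<7,74>

Successive displacements: <+5,-5>, <+4,-2>, <+3,+1>, <+2,+4>, <+1,+7>, <+0,+10>, <-1,+13> — each changes by <-1,+3>.
step 8: <16,17> + <-2,+16> → <14,33>
step 9: <14,33> + <-3,+19> → <11,52>
step 10: <11,52> + <-4,+22> → <7,74>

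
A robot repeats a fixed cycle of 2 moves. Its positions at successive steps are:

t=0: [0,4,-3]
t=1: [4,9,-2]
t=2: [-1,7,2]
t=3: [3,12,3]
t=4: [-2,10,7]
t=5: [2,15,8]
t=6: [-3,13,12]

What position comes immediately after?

Differencing gives [+4,+5,+1], [-5,-2,+4], [+4,+5,+1], [-5,-2,+4], [+4,+5,+1], [-5,-2,+4]. This is the pattern [+4,+5,+1], [-5,-2,+4] repeated.
step 7: apply [+4,+5,+1] → [1,18,13]

[1,18,13]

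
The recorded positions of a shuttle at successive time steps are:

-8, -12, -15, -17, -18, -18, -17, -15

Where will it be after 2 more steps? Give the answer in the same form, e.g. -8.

Taking differences between consecutive positions: -4, -3, -2, -1, +0, +1, +2. These grow by +1 each step.
step 8: -15 + 3 → -12
step 9: -12 + 4 → -8

-8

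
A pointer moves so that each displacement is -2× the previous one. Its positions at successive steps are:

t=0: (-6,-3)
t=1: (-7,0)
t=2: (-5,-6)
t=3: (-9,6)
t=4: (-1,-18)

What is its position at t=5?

(-17,30)

Step-to-step displacements: (-1,+3), (+2,-6), (-4,+12), (+8,-24); each is -2× the previous.
step 5: (-1,-18) + (-16,+48) → (-17,30)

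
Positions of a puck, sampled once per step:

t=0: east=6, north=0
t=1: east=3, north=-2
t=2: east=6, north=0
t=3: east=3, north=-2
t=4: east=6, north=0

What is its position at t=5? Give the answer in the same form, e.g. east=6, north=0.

The jumps are (-3,-2), (+3,+2), (-3,-2), (+3,+2) — a geometric progression with ratio -1.
step 5: east=6, north=0 + (-3,-2) → east=3, north=-2

east=3, north=-2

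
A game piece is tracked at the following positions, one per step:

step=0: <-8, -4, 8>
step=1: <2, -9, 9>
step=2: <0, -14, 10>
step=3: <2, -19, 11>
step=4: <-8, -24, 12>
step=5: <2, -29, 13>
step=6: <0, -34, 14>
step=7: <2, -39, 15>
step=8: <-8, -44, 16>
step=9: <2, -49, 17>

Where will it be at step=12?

The first coordinate repeats the cycle [-8, 2, 0, 2] with period 4; step 12 mod 4 = 0, giving -8.
The second coordinate changes by -5 each step, so at step 12 it is -4 + 12·(-5) = -64.
The third coordinate changes by +1 each step, so at step 12 it is 8 + 12·(1) = 20.

<-8, -64, 20>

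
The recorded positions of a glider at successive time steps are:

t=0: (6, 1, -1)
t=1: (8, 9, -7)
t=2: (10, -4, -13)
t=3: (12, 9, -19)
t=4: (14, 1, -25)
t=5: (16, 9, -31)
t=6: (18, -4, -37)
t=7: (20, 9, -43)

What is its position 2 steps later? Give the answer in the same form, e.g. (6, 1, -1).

The first coordinate changes by +2 each step, so at step 9 it is 6 + 9·(2) = 24.
The second coordinate repeats the cycle [1, 9, -4, 9] with period 4; step 9 mod 4 = 1, giving 9.
The third coordinate changes by -6 each step, so at step 9 it is -1 + 9·(-6) = -55.

(24, 9, -55)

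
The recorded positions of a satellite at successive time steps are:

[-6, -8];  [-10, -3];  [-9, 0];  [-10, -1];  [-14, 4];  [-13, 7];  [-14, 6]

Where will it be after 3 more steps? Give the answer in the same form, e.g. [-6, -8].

Step-to-step displacements: [-4, +5], [+1, +3], [-1, -1], [-4, +5], [+1, +3], [-1, -1] — a repeating cycle of length 3.
step 7: apply [-4, +5] → [-18, 11]
step 8: apply [+1, +3] → [-17, 14]
step 9: apply [-1, -1] → [-18, 13]

[-18, 13]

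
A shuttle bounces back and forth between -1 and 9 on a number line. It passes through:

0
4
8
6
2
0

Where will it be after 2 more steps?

The value reflects between -1 and 9, moving 4 per step.
  step 6: 0 → 4
  step 7: 4 → 8

8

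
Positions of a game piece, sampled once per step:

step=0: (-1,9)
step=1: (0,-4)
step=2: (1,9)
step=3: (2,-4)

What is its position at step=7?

(6,-4)

The first coordinate changes by +1 each step, so at step 7 it is -1 + 7·(1) = 6.
The second coordinate repeats the cycle [9, -4] with period 2; step 7 mod 2 = 1, giving -4.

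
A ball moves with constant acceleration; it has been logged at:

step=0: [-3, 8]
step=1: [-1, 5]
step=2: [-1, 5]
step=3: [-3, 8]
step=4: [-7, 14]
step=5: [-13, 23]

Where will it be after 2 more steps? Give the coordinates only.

[-31, 50]

First differences are [+2, -3], [+0, +0], [-2, +3], [-4, +6], [-6, +9]; their common second difference is [-2, +3] (constant acceleration).
step 6: [-13, 23] + [-8, +12] → [-21, 35]
step 7: [-21, 35] + [-10, +15] → [-31, 50]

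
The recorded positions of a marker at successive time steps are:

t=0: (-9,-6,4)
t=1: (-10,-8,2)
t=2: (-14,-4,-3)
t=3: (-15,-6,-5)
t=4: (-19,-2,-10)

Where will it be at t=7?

Step-to-step displacements: (-1,-2,-2), (-4,+4,-5), (-1,-2,-2), (-4,+4,-5) — a repeating cycle of length 2.
step 5: apply (-1,-2,-2) → (-20,-4,-12)
step 6: apply (-4,+4,-5) → (-24,0,-17)
step 7: apply (-1,-2,-2) → (-25,-2,-19)

(-25,-2,-19)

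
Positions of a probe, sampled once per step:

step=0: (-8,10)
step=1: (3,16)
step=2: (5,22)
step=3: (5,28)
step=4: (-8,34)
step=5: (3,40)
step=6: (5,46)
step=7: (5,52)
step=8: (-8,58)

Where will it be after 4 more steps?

The first coordinate repeats the cycle [-8, 3, 5, 5] with period 4; step 12 mod 4 = 0, giving -8.
The second coordinate changes by +6 each step, so at step 12 it is 10 + 12·(6) = 82.

(-8,82)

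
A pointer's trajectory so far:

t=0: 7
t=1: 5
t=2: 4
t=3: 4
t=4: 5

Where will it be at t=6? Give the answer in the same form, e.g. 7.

Successive displacements: -2, -1, +0, +1 — each changes by +1.
step 5: 5 + 2 → 7
step 6: 7 + 3 → 10

10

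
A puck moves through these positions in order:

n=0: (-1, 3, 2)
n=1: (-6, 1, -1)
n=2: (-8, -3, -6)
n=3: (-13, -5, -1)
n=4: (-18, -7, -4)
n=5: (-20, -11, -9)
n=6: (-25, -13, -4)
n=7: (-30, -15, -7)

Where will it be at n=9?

Differencing gives (-5, -2, -3), (-2, -4, -5), (-5, -2, +5), (-5, -2, -3), (-2, -4, -5), (-5, -2, +5), (-5, -2, -3). This is the pattern (-5, -2, -3), (-2, -4, -5), (-5, -2, +5) repeated.
step 8: apply (-2, -4, -5) → (-32, -19, -12)
step 9: apply (-5, -2, +5) → (-37, -21, -7)

(-37, -21, -7)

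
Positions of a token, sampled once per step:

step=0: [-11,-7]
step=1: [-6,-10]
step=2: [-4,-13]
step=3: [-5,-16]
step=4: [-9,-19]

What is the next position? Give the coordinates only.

[-16,-22]

Taking differences between consecutive positions: [+5,-3], [+2,-3], [-1,-3], [-4,-3]. These grow by [-3,+0] each step.
step 5: [-9,-19] + [-7,-3] → [-16,-22]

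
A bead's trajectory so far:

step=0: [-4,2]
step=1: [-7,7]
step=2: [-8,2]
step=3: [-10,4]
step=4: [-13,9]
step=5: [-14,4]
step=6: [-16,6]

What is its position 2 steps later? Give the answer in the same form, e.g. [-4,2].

[-20,6]

Differencing gives [-3,+5], [-1,-5], [-2,+2], [-3,+5], [-1,-5], [-2,+2]. This is the pattern [-3,+5], [-1,-5], [-2,+2] repeated.
step 7: apply [-3,+5] → [-19,11]
step 8: apply [-1,-5] → [-20,6]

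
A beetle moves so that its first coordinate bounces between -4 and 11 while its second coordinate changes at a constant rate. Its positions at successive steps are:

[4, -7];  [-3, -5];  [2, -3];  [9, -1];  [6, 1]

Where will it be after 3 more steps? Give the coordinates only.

The first coordinate reflects between -4 and 11, moving 7 per step.
  step 5: 6 → -1
  step 6: -1 → 0
  step 7: 0 → 7
The second coordinate changes by +2 each step: at step 7 it is 7.

[7, 7]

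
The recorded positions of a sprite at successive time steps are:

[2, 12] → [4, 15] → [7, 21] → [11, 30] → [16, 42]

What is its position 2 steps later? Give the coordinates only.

First differences are [+2, +3], [+3, +6], [+4, +9], [+5, +12]; their common second difference is [+1, +3] (constant acceleration).
step 5: [16, 42] + [+6, +15] → [22, 57]
step 6: [22, 57] + [+7, +18] → [29, 75]

[29, 75]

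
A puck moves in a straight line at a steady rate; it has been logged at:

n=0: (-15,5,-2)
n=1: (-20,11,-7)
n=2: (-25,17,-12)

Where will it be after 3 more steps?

(-40,35,-27)

Each step adds (-5,+6,-5) to the position.
step 3: (-25,17,-12) + (-5,+6,-5) → (-30,23,-17)
step 4: (-30,23,-17) + (-5,+6,-5) → (-35,29,-22)
step 5: (-35,29,-22) + (-5,+6,-5) → (-40,35,-27)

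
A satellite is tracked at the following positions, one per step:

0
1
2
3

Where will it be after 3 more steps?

Constant displacement of +1 per step.
step 4: 3 + 1 → 4
step 5: 4 + 1 → 5
step 6: 5 + 1 → 6

6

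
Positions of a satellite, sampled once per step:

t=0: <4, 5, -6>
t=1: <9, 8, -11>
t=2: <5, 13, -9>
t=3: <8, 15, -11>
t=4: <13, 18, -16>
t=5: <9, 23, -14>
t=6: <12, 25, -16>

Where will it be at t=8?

<13, 33, -19>

Step-to-step displacements: <+5, +3, -5>, <-4, +5, +2>, <+3, +2, -2>, <+5, +3, -5>, <-4, +5, +2>, <+3, +2, -2> — a repeating cycle of length 3.
step 7: apply <+5, +3, -5> → <17, 28, -21>
step 8: apply <-4, +5, +2> → <13, 33, -19>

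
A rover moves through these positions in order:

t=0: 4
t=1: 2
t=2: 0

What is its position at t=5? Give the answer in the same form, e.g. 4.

Each step adds -2 to the position.
step 3: 0 − 2 → -2
step 4: -2 − 2 → -4
step 5: -4 − 2 → -6

-6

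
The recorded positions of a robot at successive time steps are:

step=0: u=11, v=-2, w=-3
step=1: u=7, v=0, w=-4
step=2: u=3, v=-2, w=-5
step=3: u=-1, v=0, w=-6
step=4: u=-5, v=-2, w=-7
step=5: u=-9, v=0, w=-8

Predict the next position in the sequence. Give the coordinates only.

u=-13, v=-2, w=-9

The u coordinate changes by -4 each step, so at step 6 it is 11 + 6·(-4) = -13.
The v coordinate repeats the cycle [-2, 0] with period 2; step 6 mod 2 = 0, giving -2.
The w coordinate changes by -1 each step, so at step 6 it is -3 + 6·(-1) = -9.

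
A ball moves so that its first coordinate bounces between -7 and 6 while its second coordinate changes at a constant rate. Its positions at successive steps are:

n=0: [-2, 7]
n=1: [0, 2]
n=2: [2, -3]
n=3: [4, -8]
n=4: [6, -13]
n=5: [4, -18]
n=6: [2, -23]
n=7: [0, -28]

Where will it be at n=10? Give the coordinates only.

The first coordinate reflects between -7 and 6, moving 2 per step.
  step 8: 0 → -2
  step 9: -2 → -4
  step 10: -4 → -6
The second coordinate changes by -5 each step: at step 10 it is -43.

[-6, -43]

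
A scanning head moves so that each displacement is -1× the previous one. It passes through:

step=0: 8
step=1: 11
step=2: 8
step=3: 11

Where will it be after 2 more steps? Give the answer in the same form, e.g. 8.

Step-to-step displacements: +3, -3, +3; each is -1× the previous.
step 4: 11 − 3 → 8
step 5: 8 + 3 → 11

11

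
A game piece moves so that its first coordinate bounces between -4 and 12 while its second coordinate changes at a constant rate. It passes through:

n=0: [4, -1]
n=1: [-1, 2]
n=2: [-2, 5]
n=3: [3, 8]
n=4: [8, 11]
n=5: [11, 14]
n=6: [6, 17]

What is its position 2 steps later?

The first coordinate reflects between -4 and 12, moving 5 per step.
  step 7: 6 → 1
  step 8: 1 → -4
The second coordinate changes by +3 each step: at step 8 it is 23.

[-4, 23]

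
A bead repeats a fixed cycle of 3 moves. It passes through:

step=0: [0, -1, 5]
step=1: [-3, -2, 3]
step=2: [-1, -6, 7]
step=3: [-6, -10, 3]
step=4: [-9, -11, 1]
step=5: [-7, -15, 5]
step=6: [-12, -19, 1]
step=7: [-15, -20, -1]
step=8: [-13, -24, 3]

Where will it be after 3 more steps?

Differencing gives [-3, -1, -2], [+2, -4, +4], [-5, -4, -4], [-3, -1, -2], [+2, -4, +4], [-5, -4, -4], [-3, -1, -2], [+2, -4, +4]. This is the pattern [-3, -1, -2], [+2, -4, +4], [-5, -4, -4] repeated.
step 9: apply [-5, -4, -4] → [-18, -28, -1]
step 10: apply [-3, -1, -2] → [-21, -29, -3]
step 11: apply [+2, -4, +4] → [-19, -33, 1]

[-19, -33, 1]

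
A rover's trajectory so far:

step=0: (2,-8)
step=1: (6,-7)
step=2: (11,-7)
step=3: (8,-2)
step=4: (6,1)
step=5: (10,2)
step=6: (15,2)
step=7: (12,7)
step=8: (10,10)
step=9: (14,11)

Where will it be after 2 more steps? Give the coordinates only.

(16,16)

The moves between consecutive positions are (+4,+1), (+5,+0), (-3,+5), (-2,+3), (+4,+1), (+5,+0), (-3,+5), (-2,+3), (+4,+1); they repeat the 4-cycle [(+4,+1), (+5,+0), (-3,+5), (-2,+3)].
step 10: apply (+5,+0) → (19,11)
step 11: apply (-3,+5) → (16,16)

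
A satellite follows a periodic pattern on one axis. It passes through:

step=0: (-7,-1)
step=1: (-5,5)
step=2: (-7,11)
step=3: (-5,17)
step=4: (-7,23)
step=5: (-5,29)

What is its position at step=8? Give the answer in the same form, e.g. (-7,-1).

The first coordinate repeats the cycle [-7, -5] with period 2; step 8 mod 2 = 0, giving -7.
The second coordinate changes by +6 each step, so at step 8 it is -1 + 8·(6) = 47.

(-7,47)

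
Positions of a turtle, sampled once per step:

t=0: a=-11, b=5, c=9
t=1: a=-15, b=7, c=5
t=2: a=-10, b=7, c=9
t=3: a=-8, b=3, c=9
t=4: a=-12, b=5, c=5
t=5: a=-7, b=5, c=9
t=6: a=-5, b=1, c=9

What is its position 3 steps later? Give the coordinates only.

Differencing gives (-4, +2, -4), (+5, +0, +4), (+2, -4, +0), (-4, +2, -4), (+5, +0, +4), (+2, -4, +0). This is the pattern (-4, +2, -4), (+5, +0, +4), (+2, -4, +0) repeated.
step 7: apply (-4, +2, -4) → a=-9, b=3, c=5
step 8: apply (+5, +0, +4) → a=-4, b=3, c=9
step 9: apply (+2, -4, +0) → a=-2, b=-1, c=9

a=-2, b=-1, c=9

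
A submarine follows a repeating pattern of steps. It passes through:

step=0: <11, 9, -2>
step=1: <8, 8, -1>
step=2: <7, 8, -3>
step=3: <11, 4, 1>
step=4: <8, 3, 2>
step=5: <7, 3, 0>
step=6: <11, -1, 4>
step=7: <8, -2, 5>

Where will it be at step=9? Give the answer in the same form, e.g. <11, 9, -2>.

<11, -6, 7>

Step-to-step displacements: <-3, -1, +1>, <-1, +0, -2>, <+4, -4, +4>, <-3, -1, +1>, <-1, +0, -2>, <+4, -4, +4>, <-3, -1, +1> — a repeating cycle of length 3.
step 8: apply <-1, +0, -2> → <7, -2, 3>
step 9: apply <+4, -4, +4> → <11, -6, 7>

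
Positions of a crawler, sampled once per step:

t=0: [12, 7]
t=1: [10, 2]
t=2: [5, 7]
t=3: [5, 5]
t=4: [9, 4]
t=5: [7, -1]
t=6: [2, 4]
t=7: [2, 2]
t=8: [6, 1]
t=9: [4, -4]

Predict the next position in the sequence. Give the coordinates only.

The moves between consecutive positions are [-2, -5], [-5, +5], [+0, -2], [+4, -1], [-2, -5], [-5, +5], [+0, -2], [+4, -1], [-2, -5]; they repeat the 4-cycle [[-2, -5], [-5, +5], [+0, -2], [+4, -1]].
step 10: apply [-5, +5] → [-1, 1]

[-1, 1]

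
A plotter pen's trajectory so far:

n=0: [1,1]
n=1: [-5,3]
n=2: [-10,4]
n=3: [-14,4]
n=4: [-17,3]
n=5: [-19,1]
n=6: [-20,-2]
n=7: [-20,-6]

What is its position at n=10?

[-14,-24]

First differences are [-6,+2], [-5,+1], [-4,+0], [-3,-1], [-2,-2], [-1,-3], [+0,-4]; their common second difference is [+1,-1] (constant acceleration).
step 8: [-20,-6] + [+1,-5] → [-19,-11]
step 9: [-19,-11] + [+2,-6] → [-17,-17]
step 10: [-17,-17] + [+3,-7] → [-14,-24]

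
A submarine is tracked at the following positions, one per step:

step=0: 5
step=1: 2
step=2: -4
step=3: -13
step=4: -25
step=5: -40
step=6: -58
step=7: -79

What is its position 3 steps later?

-160

Taking differences between consecutive positions: -3, -6, -9, -12, -15, -18, -21. These grow by -3 each step.
step 8: -79 − 24 → -103
step 9: -103 − 27 → -130
step 10: -130 − 30 → -160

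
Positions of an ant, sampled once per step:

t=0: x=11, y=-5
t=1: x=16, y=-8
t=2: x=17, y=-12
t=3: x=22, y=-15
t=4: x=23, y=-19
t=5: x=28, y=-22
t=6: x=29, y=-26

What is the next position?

x=34, y=-29

Step-to-step displacements: (+5, -3), (+1, -4), (+5, -3), (+1, -4), (+5, -3), (+1, -4) — a repeating cycle of length 2.
step 7: apply (+5, -3) → x=34, y=-29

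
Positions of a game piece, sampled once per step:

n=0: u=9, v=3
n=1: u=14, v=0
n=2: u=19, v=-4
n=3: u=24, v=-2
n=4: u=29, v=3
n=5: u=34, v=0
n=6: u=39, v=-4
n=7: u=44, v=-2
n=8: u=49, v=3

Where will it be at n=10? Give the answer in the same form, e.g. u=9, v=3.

The u coordinate changes by +5 each step, so at step 10 it is 9 + 10·(5) = 59.
The v coordinate repeats the cycle [3, 0, -4, -2] with period 4; step 10 mod 4 = 2, giving -4.

u=59, v=-4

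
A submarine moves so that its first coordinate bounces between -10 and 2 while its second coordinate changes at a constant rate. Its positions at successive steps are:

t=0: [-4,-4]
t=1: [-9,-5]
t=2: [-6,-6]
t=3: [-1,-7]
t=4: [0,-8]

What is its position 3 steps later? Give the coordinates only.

[-5,-11]

The first coordinate travels 5 per step and bounces off the walls at -10 and 2.
  step 5: 0 → -5
  step 6: -5 → -10
  step 7: -10 → -5
The second coordinate changes by -1 each step: at step 7 it is -11.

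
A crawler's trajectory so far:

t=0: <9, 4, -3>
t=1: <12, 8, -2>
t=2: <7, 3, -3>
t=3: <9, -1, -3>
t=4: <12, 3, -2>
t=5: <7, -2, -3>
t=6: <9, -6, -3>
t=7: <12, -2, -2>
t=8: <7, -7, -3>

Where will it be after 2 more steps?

<12, -7, -2>

The moves between consecutive positions are <+3, +4, +1>, <-5, -5, -1>, <+2, -4, +0>, <+3, +4, +1>, <-5, -5, -1>, <+2, -4, +0>, <+3, +4, +1>, <-5, -5, -1>; they repeat the 3-cycle [<+3, +4, +1>, <-5, -5, -1>, <+2, -4, +0>].
step 9: apply <+2, -4, +0> → <9, -11, -3>
step 10: apply <+3, +4, +1> → <12, -7, -2>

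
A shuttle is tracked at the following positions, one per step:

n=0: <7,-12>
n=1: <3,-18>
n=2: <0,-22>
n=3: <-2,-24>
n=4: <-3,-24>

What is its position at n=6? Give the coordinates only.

Taking differences between consecutive positions: <-4,-6>, <-3,-4>, <-2,-2>, <-1,+0>. These grow by <+1,+2> each step.
step 5: <-3,-24> + <+0,+2> → <-3,-22>
step 6: <-3,-22> + <+1,+4> → <-2,-18>

<-2,-18>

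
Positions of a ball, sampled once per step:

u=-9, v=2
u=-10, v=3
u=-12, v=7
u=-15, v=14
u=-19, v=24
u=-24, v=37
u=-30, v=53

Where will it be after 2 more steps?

u=-45, v=94

Successive displacements: (-1, +1), (-2, +4), (-3, +7), (-4, +10), (-5, +13), (-6, +16) — each changes by (-1, +3).
step 7: u=-30, v=53 + (-7, +19) → u=-37, v=72
step 8: u=-37, v=72 + (-8, +22) → u=-45, v=94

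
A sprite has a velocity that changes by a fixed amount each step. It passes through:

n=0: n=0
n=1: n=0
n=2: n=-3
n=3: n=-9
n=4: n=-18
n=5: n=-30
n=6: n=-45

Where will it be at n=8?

n=-84

Successive displacements: +0, -3, -6, -9, -12, -15 — each changes by -3.
step 7: -45 − 18 → n=-63
step 8: -63 − 21 → n=-84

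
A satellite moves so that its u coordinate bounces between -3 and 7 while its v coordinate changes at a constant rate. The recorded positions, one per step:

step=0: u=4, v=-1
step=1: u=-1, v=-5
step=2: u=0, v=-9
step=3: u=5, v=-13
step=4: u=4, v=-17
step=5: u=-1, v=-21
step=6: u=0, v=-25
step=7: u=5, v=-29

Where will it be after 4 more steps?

u=5, v=-45

The u coordinate travels 5 per step and bounces off the walls at -3 and 7.
  step 8: 5 → 4
  step 9: 4 → -1
  step 10: -1 → 0
  step 11: 0 → 5
The v coordinate changes by -4 each step: at step 11 it is -45.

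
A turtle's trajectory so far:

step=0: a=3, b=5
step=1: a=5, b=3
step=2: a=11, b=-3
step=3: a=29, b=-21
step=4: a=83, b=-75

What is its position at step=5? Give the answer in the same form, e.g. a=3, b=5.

a=245, b=-237

Step-to-step displacements: (+2,-2), (+6,-6), (+18,-18), (+54,-54); each is 3× the previous.
step 5: a=83, b=-75 + (+162,-162) → a=245, b=-237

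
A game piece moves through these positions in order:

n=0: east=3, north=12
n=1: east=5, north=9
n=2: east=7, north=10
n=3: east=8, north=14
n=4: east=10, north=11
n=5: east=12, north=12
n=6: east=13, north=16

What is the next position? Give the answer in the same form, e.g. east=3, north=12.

east=15, north=13

Differencing gives (+2,-3), (+2,+1), (+1,+4), (+2,-3), (+2,+1), (+1,+4). This is the pattern (+2,-3), (+2,+1), (+1,+4) repeated.
step 7: apply (+2,-3) → east=15, north=13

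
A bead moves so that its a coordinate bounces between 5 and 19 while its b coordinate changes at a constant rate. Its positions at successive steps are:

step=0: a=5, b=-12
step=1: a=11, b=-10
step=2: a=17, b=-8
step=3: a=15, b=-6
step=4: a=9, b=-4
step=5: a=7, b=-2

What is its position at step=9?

The a coordinate reflects between 5 and 19, moving 6 per step.
  step 6: 7 → 13
  step 7: 13 → 19
  step 8: 19 → 13
  step 9: 13 → 7
The b coordinate changes by +2 each step: at step 9 it is 6.

a=7, b=6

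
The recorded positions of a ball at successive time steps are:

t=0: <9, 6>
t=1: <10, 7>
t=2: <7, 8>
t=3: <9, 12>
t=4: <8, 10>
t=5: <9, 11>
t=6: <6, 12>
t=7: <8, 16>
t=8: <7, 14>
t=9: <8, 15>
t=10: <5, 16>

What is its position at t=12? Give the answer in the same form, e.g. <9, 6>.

Step-to-step displacements: <+1, +1>, <-3, +1>, <+2, +4>, <-1, -2>, <+1, +1>, <-3, +1>, <+2, +4>, <-1, -2>, <+1, +1>, <-3, +1> — a repeating cycle of length 4.
step 11: apply <+2, +4> → <7, 20>
step 12: apply <-1, -2> → <6, 18>

<6, 18>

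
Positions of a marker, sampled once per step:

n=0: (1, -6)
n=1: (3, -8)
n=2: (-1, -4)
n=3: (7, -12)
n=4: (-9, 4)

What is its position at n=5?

The jumps are (+2, -2), (-4, +4), (+8, -8), (-16, +16) — a geometric progression with ratio -2.
step 5: (-9, 4) + (+32, -32) → (23, -28)

(23, -28)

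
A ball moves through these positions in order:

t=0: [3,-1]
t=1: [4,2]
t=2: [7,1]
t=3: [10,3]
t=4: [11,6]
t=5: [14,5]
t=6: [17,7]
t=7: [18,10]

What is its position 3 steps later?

Differencing gives [+1,+3], [+3,-1], [+3,+2], [+1,+3], [+3,-1], [+3,+2], [+1,+3]. This is the pattern [+1,+3], [+3,-1], [+3,+2] repeated.
step 8: apply [+3,-1] → [21,9]
step 9: apply [+3,+2] → [24,11]
step 10: apply [+1,+3] → [25,14]

[25,14]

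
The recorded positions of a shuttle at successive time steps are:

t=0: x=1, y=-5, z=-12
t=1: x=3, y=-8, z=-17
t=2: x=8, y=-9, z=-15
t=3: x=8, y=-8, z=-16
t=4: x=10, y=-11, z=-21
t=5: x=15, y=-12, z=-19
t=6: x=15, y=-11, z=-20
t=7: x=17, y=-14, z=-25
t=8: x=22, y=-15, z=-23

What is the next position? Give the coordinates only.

x=22, y=-14, z=-24

Step-to-step displacements: (+2, -3, -5), (+5, -1, +2), (+0, +1, -1), (+2, -3, -5), (+5, -1, +2), (+0, +1, -1), (+2, -3, -5), (+5, -1, +2) — a repeating cycle of length 3.
step 9: apply (+0, +1, -1) → x=22, y=-14, z=-24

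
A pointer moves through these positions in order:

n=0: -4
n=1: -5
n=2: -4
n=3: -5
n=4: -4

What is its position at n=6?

Step-to-step displacements: -1, +1, -1, +1; each is -1× the previous.
step 5: -4 − 1 → -5
step 6: -5 + 1 → -4

-4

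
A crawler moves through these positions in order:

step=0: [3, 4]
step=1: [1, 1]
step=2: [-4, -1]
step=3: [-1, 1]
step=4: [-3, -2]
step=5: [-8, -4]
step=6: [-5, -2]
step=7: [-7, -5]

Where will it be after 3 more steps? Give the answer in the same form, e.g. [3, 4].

The moves between consecutive positions are [-2, -3], [-5, -2], [+3, +2], [-2, -3], [-5, -2], [+3, +2], [-2, -3]; they repeat the 3-cycle [[-2, -3], [-5, -2], [+3, +2]].
step 8: apply [-5, -2] → [-12, -7]
step 9: apply [+3, +2] → [-9, -5]
step 10: apply [-2, -3] → [-11, -8]

[-11, -8]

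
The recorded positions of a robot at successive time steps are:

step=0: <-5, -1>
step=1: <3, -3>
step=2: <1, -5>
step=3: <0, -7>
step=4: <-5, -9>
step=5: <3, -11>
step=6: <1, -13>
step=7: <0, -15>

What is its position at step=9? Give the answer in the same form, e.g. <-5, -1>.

<3, -19>

The first coordinate repeats the cycle [-5, 3, 1, 0] with period 4; step 9 mod 4 = 1, giving 3.
The second coordinate changes by -2 each step, so at step 9 it is -1 + 9·(-2) = -19.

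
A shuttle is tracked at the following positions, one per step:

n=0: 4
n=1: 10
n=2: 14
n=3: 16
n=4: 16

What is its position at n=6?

Taking differences between consecutive positions: +6, +4, +2, +0. These grow by -2 each step.
step 5: 16 − 2 → 14
step 6: 14 − 4 → 10

10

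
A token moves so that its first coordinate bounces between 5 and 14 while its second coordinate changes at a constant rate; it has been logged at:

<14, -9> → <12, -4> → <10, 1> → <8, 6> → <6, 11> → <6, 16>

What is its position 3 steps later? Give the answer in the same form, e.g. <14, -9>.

The first coordinate reflects between 5 and 14, moving 2 per step.
  step 6: 6 → 8
  step 7: 8 → 10
  step 8: 10 → 12
The second coordinate changes by +5 each step: at step 8 it is 31.

<12, 31>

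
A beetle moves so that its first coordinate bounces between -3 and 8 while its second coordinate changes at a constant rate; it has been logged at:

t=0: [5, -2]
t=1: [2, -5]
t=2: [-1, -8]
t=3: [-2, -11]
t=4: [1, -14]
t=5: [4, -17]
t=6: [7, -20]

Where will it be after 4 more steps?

[-3, -32]

The first coordinate reflects between -3 and 8, moving 3 per step.
  step 7: 7 → 6
  step 8: 6 → 3
  step 9: 3 → 0
  step 10: 0 → -3
The second coordinate changes by -3 each step: at step 10 it is -32.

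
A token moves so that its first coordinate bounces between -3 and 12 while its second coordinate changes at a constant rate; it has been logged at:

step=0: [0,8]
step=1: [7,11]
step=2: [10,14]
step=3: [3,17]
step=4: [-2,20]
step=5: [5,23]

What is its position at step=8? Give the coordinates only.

The first coordinate travels 7 per step and bounces off the walls at -3 and 12.
  step 6: 5 → 12
  step 7: 12 → 5
  step 8: 5 → -2
The second coordinate changes by +3 each step: at step 8 it is 32.

[-2,32]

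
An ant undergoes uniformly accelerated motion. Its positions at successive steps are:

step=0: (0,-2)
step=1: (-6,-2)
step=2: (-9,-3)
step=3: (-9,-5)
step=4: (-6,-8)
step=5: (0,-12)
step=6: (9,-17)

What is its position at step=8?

(36,-30)

First differences are (-6,+0), (-3,-1), (+0,-2), (+3,-3), (+6,-4), (+9,-5); their common second difference is (+3,-1) (constant acceleration).
step 7: (9,-17) + (+12,-6) → (21,-23)
step 8: (21,-23) + (+15,-7) → (36,-30)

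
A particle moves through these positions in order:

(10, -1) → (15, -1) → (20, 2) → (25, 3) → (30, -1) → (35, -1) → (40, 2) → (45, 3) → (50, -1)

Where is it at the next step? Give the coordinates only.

(55, -1)

The first coordinate changes by +5 each step, so at step 9 it is 10 + 9·(5) = 55.
The second coordinate repeats the cycle [-1, -1, 2, 3] with period 4; step 9 mod 4 = 1, giving -1.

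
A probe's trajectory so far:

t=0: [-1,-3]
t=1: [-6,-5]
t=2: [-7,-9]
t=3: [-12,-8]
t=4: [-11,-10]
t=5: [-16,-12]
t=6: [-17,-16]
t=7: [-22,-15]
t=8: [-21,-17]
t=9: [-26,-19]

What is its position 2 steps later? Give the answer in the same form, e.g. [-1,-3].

[-32,-22]

Differencing gives [-5,-2], [-1,-4], [-5,+1], [+1,-2], [-5,-2], [-1,-4], [-5,+1], [+1,-2], [-5,-2]. This is the pattern [-5,-2], [-1,-4], [-5,+1], [+1,-2] repeated.
step 10: apply [-1,-4] → [-27,-23]
step 11: apply [-5,+1] → [-32,-22]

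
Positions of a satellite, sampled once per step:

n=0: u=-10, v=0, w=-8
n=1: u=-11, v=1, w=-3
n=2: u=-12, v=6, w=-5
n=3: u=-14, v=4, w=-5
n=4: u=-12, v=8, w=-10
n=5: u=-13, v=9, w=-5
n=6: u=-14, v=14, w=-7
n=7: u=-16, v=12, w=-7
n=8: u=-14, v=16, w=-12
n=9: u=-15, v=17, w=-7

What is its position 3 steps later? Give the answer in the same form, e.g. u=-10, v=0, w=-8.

Differencing gives (-1, +1, +5), (-1, +5, -2), (-2, -2, +0), (+2, +4, -5), (-1, +1, +5), (-1, +5, -2), (-2, -2, +0), (+2, +4, -5), (-1, +1, +5). This is the pattern (-1, +1, +5), (-1, +5, -2), (-2, -2, +0), (+2, +4, -5) repeated.
step 10: apply (-1, +5, -2) → u=-16, v=22, w=-9
step 11: apply (-2, -2, +0) → u=-18, v=20, w=-9
step 12: apply (+2, +4, -5) → u=-16, v=24, w=-14

u=-16, v=24, w=-14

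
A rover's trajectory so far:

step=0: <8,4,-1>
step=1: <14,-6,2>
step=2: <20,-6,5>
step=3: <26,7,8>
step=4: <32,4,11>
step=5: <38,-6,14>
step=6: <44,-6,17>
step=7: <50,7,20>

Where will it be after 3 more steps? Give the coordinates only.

First: linear, +6 per step → 68 at step 10.
Second: cycles through 4, -6, -6, 7 every 4 steps. Step 10 lands at position 2 of the cycle → -6.
Third: linear, +3 per step → 29 at step 10.

<68,-6,29>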